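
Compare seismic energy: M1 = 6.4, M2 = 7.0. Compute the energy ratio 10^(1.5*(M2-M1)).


M2 - M1 = 7.0 - 6.4 = 0.6
1.5 * 0.6 = 0.9
ratio = 10^0.9 = 7.94

7.94


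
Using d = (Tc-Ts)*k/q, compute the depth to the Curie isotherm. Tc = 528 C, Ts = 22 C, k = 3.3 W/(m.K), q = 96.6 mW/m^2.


T_Curie - T_surf = 528 - 22 = 506 C
Convert q to W/m^2: 96.6 mW/m^2 = 0.0966 W/m^2
d = 506 * 3.3 / 0.0966 = 17285.71 m

17285.71


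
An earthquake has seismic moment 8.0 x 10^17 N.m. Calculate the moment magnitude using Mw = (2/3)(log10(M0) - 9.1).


log10(M0) = log10(8.0 x 10^17) = 17.9031
Mw = 2/3 * (17.9031 - 9.1)
= 2/3 * 8.8031
= 5.87

5.87


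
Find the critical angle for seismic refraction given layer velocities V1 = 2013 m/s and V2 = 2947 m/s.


V1/V2 = 2013/2947 = 0.683068
theta_c = arcsin(0.683068) = 43.0838 degrees

43.0838


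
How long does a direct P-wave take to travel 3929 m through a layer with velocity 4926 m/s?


t = x / V
= 3929 / 4926
= 0.7976 s

0.7976


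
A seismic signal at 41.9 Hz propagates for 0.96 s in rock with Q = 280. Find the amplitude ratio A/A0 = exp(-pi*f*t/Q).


pi*f*t/Q = pi*41.9*0.96/280 = 0.451312
A/A0 = exp(-0.451312) = 0.636792

0.636792


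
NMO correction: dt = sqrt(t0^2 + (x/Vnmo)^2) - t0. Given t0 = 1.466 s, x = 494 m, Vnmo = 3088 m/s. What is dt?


x/Vnmo = 494/3088 = 0.159974
(x/Vnmo)^2 = 0.025592
t0^2 = 2.149156
sqrt(2.149156 + 0.025592) = 1.474703
dt = 1.474703 - 1.466 = 0.008703

0.008703


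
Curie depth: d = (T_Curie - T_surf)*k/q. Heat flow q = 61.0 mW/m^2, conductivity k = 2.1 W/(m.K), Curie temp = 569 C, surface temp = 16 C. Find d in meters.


T_Curie - T_surf = 569 - 16 = 553 C
Convert q to W/m^2: 61.0 mW/m^2 = 0.061 W/m^2
d = 553 * 2.1 / 0.061 = 19037.7 m

19037.7


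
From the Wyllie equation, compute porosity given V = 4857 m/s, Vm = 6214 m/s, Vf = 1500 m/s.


1/V - 1/Vm = 1/4857 - 1/6214 = 4.496e-05
1/Vf - 1/Vm = 1/1500 - 1/6214 = 0.00050574
phi = 4.496e-05 / 0.00050574 = 0.0889

0.0889


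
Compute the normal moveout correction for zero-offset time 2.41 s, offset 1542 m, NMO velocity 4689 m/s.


x/Vnmo = 1542/4689 = 0.328855
(x/Vnmo)^2 = 0.108145
t0^2 = 5.8081
sqrt(5.8081 + 0.108145) = 2.432333
dt = 2.432333 - 2.41 = 0.022333

0.022333


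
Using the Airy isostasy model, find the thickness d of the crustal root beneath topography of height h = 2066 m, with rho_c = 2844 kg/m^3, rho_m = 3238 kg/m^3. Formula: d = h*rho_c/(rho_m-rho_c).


rho_m - rho_c = 3238 - 2844 = 394
d = 2066 * 2844 / 394
= 5875704 / 394
= 14912.95 m

14912.95


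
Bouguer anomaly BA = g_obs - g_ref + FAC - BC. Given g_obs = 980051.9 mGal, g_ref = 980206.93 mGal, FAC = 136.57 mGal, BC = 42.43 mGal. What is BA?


BA = g_obs - g_ref + FAC - BC
= 980051.9 - 980206.93 + 136.57 - 42.43
= -60.89 mGal

-60.89


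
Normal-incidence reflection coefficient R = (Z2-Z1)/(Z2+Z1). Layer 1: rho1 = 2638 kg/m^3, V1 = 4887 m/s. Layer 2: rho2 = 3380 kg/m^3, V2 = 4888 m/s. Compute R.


Z1 = 2638 * 4887 = 12891906
Z2 = 3380 * 4888 = 16521440
R = (16521440 - 12891906) / (16521440 + 12891906) = 3629534 / 29413346 = 0.1234

0.1234


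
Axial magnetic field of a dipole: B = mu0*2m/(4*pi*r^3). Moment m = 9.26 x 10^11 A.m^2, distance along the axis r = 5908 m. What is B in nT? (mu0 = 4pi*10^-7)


m = 9.26 x 10^11 = 926000000000 A.m^2
2m = 1852000000000 A.m^2
r^3 = 5908^3 = 206215573312
B = (4pi*10^-7) * 1852000000000 / (4*pi * 206215573312) * 1e9
= 2327291.837779 / 2591381320691.15 * 1e9
= 898.0893 nT

898.0893


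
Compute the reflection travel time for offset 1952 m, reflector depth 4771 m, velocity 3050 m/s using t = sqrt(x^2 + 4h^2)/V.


x^2 + 4h^2 = 1952^2 + 4*4771^2 = 3810304 + 91049764 = 94860068
sqrt(94860068) = 9739.6133
t = 9739.6133 / 3050 = 3.1933 s

3.1933


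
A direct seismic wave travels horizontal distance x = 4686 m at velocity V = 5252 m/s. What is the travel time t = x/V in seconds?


t = x / V
= 4686 / 5252
= 0.8922 s

0.8922


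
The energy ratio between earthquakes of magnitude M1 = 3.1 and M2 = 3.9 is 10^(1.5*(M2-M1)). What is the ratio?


M2 - M1 = 3.9 - 3.1 = 0.8
1.5 * 0.8 = 1.2
ratio = 10^1.2 = 15.85

15.85


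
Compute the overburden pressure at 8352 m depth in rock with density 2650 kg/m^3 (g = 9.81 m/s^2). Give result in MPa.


P = rho * g * z / 1e6
= 2650 * 9.81 * 8352 / 1e6
= 217122768.0 / 1e6
= 217.1228 MPa

217.1228


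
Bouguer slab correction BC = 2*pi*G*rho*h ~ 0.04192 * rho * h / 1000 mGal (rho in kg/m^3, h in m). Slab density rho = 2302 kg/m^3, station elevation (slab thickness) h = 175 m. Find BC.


BC = 0.04192 * rho * h / 1000
= 0.04192 * 2302 * 175 / 1000
= 16.8875 mGal

16.8875


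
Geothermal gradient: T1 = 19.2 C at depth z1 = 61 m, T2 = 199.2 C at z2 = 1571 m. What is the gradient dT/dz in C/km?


dT = 199.2 - 19.2 = 180.0 C
dz = 1571 - 61 = 1510 m
gradient = dT/dz * 1000 = 180.0/1510 * 1000 = 119.2053 C/km

119.2053


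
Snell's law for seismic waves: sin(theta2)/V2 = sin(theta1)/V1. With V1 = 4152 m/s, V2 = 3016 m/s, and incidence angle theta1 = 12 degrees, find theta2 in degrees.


sin(theta1) = sin(12 deg) = 0.207912
sin(theta2) = V2/V1 * sin(theta1) = 3016/4152 * 0.207912 = 0.151026
theta2 = arcsin(0.151026) = 8.6864 degrees

8.6864


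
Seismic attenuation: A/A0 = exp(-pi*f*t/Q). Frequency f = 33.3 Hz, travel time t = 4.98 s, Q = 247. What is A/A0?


pi*f*t/Q = pi*33.3*4.98/247 = 2.109242
A/A0 = exp(-2.109242) = 0.12133

0.12133


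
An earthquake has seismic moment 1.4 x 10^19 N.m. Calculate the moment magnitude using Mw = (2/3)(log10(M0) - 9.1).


log10(M0) = log10(1.4 x 10^19) = 19.1461
Mw = 2/3 * (19.1461 - 9.1)
= 2/3 * 10.0461
= 6.7

6.7


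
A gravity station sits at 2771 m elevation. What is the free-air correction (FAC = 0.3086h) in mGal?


FAC = 0.3086 * h
= 0.3086 * 2771
= 855.1306 mGal

855.1306


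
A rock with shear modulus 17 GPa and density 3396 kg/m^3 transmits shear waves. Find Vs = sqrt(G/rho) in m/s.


Convert G to Pa: G = 17e9 Pa
Compute G/rho = 17e9 / 3396 = 5005889.2815
Vs = sqrt(5005889.2815) = 2237.38 m/s

2237.38


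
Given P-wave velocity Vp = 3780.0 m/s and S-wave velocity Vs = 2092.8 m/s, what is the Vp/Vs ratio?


Vp/Vs = 3780.0 / 2092.8
= 1.8062

1.8062


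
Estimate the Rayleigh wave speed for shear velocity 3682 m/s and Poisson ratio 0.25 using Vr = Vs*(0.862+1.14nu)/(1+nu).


Numerator factor = 0.862 + 1.14*0.25 = 1.147
Denominator = 1 + 0.25 = 1.25
Vr = 3682 * 1.147 / 1.25 = 3378.6 m/s

3378.6


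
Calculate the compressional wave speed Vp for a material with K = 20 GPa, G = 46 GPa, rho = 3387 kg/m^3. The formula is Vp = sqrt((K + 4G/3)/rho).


First compute the effective modulus:
K + 4G/3 = 20e9 + 4*46e9/3 = 81333333333.33 Pa
Then divide by density:
81333333333.33 / 3387 = 24013384.5094 Pa/(kg/m^3)
Take the square root:
Vp = sqrt(24013384.5094) = 4900.35 m/s

4900.35


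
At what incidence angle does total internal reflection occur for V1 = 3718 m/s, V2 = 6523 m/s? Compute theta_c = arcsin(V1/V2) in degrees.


V1/V2 = 3718/6523 = 0.569983
theta_c = arcsin(0.569983) = 34.749 degrees

34.749


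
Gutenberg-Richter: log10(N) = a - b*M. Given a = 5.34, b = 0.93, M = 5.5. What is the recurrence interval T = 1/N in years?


log10(N) = 5.34 - 0.93*5.5 = 0.225
N = 10^0.225 = 1.678804
T = 1/N = 1/1.678804 = 0.5957 years

0.5957


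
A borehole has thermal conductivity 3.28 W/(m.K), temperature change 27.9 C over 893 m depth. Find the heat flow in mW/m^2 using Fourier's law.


q = k * dT / dz * 1000
= 3.28 * 27.9 / 893 * 1000
= 0.102477 * 1000
= 102.477 mW/m^2

102.477


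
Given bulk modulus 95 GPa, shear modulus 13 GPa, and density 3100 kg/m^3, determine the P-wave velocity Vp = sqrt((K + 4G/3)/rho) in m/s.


First compute the effective modulus:
K + 4G/3 = 95e9 + 4*13e9/3 = 112333333333.33 Pa
Then divide by density:
112333333333.33 / 3100 = 36236559.1398 Pa/(kg/m^3)
Take the square root:
Vp = sqrt(36236559.1398) = 6019.68 m/s

6019.68


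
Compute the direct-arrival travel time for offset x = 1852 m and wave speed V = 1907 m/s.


t = x / V
= 1852 / 1907
= 0.9712 s

0.9712


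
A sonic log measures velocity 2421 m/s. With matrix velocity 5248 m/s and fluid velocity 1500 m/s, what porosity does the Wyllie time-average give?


1/V - 1/Vm = 1/2421 - 1/5248 = 0.0002225
1/Vf - 1/Vm = 1/1500 - 1/5248 = 0.00047612
phi = 0.0002225 / 0.00047612 = 0.4673

0.4673


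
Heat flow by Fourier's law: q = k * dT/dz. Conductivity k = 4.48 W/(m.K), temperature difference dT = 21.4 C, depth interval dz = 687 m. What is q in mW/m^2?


q = k * dT / dz * 1000
= 4.48 * 21.4 / 687 * 1000
= 0.139552 * 1000
= 139.5517 mW/m^2

139.5517


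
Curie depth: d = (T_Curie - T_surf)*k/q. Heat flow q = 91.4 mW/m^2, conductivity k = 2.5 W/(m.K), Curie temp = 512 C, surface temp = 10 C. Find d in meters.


T_Curie - T_surf = 512 - 10 = 502 C
Convert q to W/m^2: 91.4 mW/m^2 = 0.0914 W/m^2
d = 502 * 2.5 / 0.0914 = 13730.85 m

13730.85


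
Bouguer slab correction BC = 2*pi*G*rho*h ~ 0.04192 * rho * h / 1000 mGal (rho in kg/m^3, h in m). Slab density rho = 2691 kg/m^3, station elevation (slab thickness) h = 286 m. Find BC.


BC = 0.04192 * rho * h / 1000
= 0.04192 * 2691 * 286 / 1000
= 32.2627 mGal

32.2627


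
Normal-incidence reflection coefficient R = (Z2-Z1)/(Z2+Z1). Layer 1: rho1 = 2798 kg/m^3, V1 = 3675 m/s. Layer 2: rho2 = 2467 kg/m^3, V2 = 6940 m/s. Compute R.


Z1 = 2798 * 3675 = 10282650
Z2 = 2467 * 6940 = 17120980
R = (17120980 - 10282650) / (17120980 + 10282650) = 6838330 / 27403630 = 0.2495

0.2495


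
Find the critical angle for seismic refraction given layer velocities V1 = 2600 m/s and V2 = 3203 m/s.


V1/V2 = 2600/3203 = 0.811739
theta_c = arcsin(0.811739) = 54.2662 degrees

54.2662


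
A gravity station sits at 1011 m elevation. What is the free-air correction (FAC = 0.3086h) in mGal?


FAC = 0.3086 * h
= 0.3086 * 1011
= 311.9946 mGal

311.9946


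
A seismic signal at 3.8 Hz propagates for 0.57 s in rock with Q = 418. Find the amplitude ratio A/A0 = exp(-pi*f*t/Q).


pi*f*t/Q = pi*3.8*0.57/418 = 0.016279
A/A0 = exp(-0.016279) = 0.983853

0.983853


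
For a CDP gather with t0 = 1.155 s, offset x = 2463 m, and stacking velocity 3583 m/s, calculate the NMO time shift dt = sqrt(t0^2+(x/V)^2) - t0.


x/Vnmo = 2463/3583 = 0.687413
(x/Vnmo)^2 = 0.472536
t0^2 = 1.334025
sqrt(1.334025 + 0.472536) = 1.344084
dt = 1.344084 - 1.155 = 0.189084

0.189084


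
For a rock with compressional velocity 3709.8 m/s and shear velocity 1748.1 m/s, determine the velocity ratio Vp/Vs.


Vp/Vs = 3709.8 / 1748.1
= 2.1222

2.1222


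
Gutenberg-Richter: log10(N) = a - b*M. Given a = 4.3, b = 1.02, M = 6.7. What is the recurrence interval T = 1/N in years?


log10(N) = 4.3 - 1.02*6.7 = -2.534
N = 10^-2.534 = 0.002924
T = 1/N = 1/0.002924 = 341.9794 years

341.9794


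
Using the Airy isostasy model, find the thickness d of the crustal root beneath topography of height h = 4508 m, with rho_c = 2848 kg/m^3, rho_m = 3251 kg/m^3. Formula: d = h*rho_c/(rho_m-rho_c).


rho_m - rho_c = 3251 - 2848 = 403
d = 4508 * 2848 / 403
= 12838784 / 403
= 31858.02 m

31858.02


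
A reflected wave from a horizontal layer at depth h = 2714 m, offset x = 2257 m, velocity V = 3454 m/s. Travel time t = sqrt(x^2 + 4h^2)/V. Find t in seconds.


x^2 + 4h^2 = 2257^2 + 4*2714^2 = 5094049 + 29463184 = 34557233
sqrt(34557233) = 5878.54
t = 5878.54 / 3454 = 1.702 s

1.702


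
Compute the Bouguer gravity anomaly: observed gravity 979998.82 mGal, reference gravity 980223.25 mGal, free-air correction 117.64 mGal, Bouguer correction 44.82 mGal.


BA = g_obs - g_ref + FAC - BC
= 979998.82 - 980223.25 + 117.64 - 44.82
= -151.61 mGal

-151.61


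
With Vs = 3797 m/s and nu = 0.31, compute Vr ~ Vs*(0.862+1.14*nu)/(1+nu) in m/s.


Numerator factor = 0.862 + 1.14*0.31 = 1.2154
Denominator = 1 + 0.31 = 1.31
Vr = 3797 * 1.2154 / 1.31 = 3522.8 m/s

3522.8


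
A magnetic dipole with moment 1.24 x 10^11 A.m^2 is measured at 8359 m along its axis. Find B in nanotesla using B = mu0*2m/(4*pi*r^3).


m = 1.24 x 10^11 = 124000000000 A.m^2
2m = 248000000000 A.m^2
r^3 = 8359^3 = 584067412279
B = (4pi*10^-7) * 248000000000 / (4*pi * 584067412279) * 1e9
= 311645.991236 / 7339607566467.63 * 1e9
= 42.4609 nT

42.4609


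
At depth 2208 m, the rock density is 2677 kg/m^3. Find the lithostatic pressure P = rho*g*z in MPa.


P = rho * g * z / 1e6
= 2677 * 9.81 * 2208 / 1e6
= 57985104.96 / 1e6
= 57.9851 MPa

57.9851


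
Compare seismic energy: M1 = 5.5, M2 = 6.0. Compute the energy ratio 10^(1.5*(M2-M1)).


M2 - M1 = 6.0 - 5.5 = 0.5
1.5 * 0.5 = 0.75
ratio = 10^0.75 = 5.62

5.62


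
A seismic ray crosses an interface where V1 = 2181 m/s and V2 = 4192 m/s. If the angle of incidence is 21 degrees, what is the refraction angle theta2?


sin(theta1) = sin(21 deg) = 0.358368
sin(theta2) = V2/V1 * sin(theta1) = 4192/2181 * 0.358368 = 0.688803
theta2 = arcsin(0.688803) = 43.5354 degrees

43.5354


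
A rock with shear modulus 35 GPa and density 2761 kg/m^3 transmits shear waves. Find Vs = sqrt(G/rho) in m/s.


Convert G to Pa: G = 35e9 Pa
Compute G/rho = 35e9 / 2761 = 12676566.4614
Vs = sqrt(12676566.4614) = 3560.42 m/s

3560.42


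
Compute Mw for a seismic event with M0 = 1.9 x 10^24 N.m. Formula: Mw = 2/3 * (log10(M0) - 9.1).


log10(M0) = log10(1.9 x 10^24) = 24.2788
Mw = 2/3 * (24.2788 - 9.1)
= 2/3 * 15.1788
= 10.12

10.12


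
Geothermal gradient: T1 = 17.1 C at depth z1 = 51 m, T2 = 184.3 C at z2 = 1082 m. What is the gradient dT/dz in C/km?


dT = 184.3 - 17.1 = 167.2 C
dz = 1082 - 51 = 1031 m
gradient = dT/dz * 1000 = 167.2/1031 * 1000 = 162.1726 C/km

162.1726


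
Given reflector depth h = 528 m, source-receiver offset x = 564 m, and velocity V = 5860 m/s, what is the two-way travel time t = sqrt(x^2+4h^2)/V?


x^2 + 4h^2 = 564^2 + 4*528^2 = 318096 + 1115136 = 1433232
sqrt(1433232) = 1197.1767
t = 1197.1767 / 5860 = 0.2043 s

0.2043


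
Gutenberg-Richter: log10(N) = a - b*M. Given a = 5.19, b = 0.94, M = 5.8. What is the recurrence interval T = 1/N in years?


log10(N) = 5.19 - 0.94*5.8 = -0.262
N = 10^-0.262 = 0.547016
T = 1/N = 1/0.547016 = 1.8281 years

1.8281


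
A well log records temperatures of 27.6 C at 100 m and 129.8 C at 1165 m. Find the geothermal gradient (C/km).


dT = 129.8 - 27.6 = 102.2 C
dz = 1165 - 100 = 1065 m
gradient = dT/dz * 1000 = 102.2/1065 * 1000 = 95.9624 C/km

95.9624


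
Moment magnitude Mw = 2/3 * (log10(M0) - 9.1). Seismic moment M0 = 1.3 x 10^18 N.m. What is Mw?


log10(M0) = log10(1.3 x 10^18) = 18.1139
Mw = 2/3 * (18.1139 - 9.1)
= 2/3 * 9.0139
= 6.01

6.01


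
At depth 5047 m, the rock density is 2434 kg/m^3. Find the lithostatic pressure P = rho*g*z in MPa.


P = rho * g * z / 1e6
= 2434 * 9.81 * 5047 / 1e6
= 120509944.38 / 1e6
= 120.5099 MPa

120.5099


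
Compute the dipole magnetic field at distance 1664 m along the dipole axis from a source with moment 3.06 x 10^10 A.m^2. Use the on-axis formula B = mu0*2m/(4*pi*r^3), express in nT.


m = 3.06 x 10^10 = 30600000000 A.m^2
2m = 61200000000 A.m^2
r^3 = 1664^3 = 4607442944
B = (4pi*10^-7) * 61200000000 / (4*pi * 4607442944) * 1e9
= 76906.18816 / 57898835618.82 * 1e9
= 1328.2856 nT

1328.2856


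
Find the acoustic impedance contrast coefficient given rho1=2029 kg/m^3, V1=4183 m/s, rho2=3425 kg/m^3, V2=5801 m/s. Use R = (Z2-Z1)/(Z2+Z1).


Z1 = 2029 * 4183 = 8487307
Z2 = 3425 * 5801 = 19868425
R = (19868425 - 8487307) / (19868425 + 8487307) = 11381118 / 28355732 = 0.4014

0.4014


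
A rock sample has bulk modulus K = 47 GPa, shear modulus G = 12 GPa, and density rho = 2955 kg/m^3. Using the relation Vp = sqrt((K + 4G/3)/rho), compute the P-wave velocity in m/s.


First compute the effective modulus:
K + 4G/3 = 47e9 + 4*12e9/3 = 63000000000.0 Pa
Then divide by density:
63000000000.0 / 2955 = 21319796.9543 Pa/(kg/m^3)
Take the square root:
Vp = sqrt(21319796.9543) = 4617.34 m/s

4617.34


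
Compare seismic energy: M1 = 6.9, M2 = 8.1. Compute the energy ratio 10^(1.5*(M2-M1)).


M2 - M1 = 8.1 - 6.9 = 1.2
1.5 * 1.2 = 1.8
ratio = 10^1.8 = 63.1

63.1


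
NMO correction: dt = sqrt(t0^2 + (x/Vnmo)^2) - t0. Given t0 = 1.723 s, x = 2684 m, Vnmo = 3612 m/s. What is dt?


x/Vnmo = 2684/3612 = 0.743079
(x/Vnmo)^2 = 0.552166
t0^2 = 2.968729
sqrt(2.968729 + 0.552166) = 1.876405
dt = 1.876405 - 1.723 = 0.153405

0.153405


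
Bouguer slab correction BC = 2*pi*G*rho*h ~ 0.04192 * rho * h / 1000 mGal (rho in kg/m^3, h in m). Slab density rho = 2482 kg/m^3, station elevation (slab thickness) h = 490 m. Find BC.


BC = 0.04192 * rho * h / 1000
= 0.04192 * 2482 * 490 / 1000
= 50.9823 mGal

50.9823


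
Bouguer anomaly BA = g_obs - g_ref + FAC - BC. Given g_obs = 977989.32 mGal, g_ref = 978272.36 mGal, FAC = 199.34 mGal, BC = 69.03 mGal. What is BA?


BA = g_obs - g_ref + FAC - BC
= 977989.32 - 978272.36 + 199.34 - 69.03
= -152.73 mGal

-152.73


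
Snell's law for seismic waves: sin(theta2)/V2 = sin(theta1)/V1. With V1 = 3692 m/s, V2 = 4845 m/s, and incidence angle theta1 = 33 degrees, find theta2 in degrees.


sin(theta1) = sin(33 deg) = 0.544639
sin(theta2) = V2/V1 * sin(theta1) = 4845/3692 * 0.544639 = 0.714728
theta2 = arcsin(0.714728) = 45.6209 degrees

45.6209


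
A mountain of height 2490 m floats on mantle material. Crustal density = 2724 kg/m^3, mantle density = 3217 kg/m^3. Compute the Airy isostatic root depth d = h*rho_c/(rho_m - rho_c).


rho_m - rho_c = 3217 - 2724 = 493
d = 2490 * 2724 / 493
= 6782760 / 493
= 13758.13 m

13758.13


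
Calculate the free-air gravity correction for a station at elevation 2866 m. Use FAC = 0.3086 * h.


FAC = 0.3086 * h
= 0.3086 * 2866
= 884.4476 mGal

884.4476


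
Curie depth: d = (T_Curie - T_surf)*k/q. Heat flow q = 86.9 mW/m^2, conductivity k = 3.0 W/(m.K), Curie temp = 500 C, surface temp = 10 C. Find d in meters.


T_Curie - T_surf = 500 - 10 = 490 C
Convert q to W/m^2: 86.9 mW/m^2 = 0.0869 W/m^2
d = 490 * 3.0 / 0.0869 = 16916.0 m

16916.0


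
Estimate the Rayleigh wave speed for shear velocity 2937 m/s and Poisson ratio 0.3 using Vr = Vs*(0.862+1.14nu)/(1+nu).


Numerator factor = 0.862 + 1.14*0.3 = 1.204
Denominator = 1 + 0.3 = 1.3
Vr = 2937 * 1.204 / 1.3 = 2720.11 m/s

2720.11


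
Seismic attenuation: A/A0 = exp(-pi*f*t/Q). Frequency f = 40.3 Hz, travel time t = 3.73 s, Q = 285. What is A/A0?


pi*f*t/Q = pi*40.3*3.73/285 = 1.656986
A/A0 = exp(-1.656986) = 0.190713

0.190713


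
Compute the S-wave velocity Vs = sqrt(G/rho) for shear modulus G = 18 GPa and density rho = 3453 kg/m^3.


Convert G to Pa: G = 18e9 Pa
Compute G/rho = 18e9 / 3453 = 5212858.384
Vs = sqrt(5212858.384) = 2283.17 m/s

2283.17


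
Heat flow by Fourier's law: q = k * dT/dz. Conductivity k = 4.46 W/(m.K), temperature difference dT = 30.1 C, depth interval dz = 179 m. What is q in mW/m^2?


q = k * dT / dz * 1000
= 4.46 * 30.1 / 179 * 1000
= 0.749978 * 1000
= 749.9777 mW/m^2

749.9777


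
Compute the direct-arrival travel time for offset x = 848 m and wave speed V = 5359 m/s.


t = x / V
= 848 / 5359
= 0.1582 s

0.1582


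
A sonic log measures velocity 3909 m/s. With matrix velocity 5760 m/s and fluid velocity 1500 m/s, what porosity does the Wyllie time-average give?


1/V - 1/Vm = 1/3909 - 1/5760 = 8.221e-05
1/Vf - 1/Vm = 1/1500 - 1/5760 = 0.00049306
phi = 8.221e-05 / 0.00049306 = 0.1667

0.1667


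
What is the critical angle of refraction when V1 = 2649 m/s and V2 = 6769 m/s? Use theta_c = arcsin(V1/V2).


V1/V2 = 2649/6769 = 0.391343
theta_c = arcsin(0.391343) = 23.0381 degrees

23.0381


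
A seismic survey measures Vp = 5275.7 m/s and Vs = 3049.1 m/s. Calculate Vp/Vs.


Vp/Vs = 5275.7 / 3049.1
= 1.7302

1.7302


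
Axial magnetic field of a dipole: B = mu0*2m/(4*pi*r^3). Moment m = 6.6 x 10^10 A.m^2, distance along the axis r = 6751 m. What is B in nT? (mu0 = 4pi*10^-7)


m = 6.6 x 10^10 = 66000000000 A.m^2
2m = 132000000000 A.m^2
r^3 = 6751^3 = 307683582751
B = (4pi*10^-7) * 132000000000 / (4*pi * 307683582751) * 1e9
= 165876.09211 / 3866465932802.92 * 1e9
= 42.9012 nT

42.9012


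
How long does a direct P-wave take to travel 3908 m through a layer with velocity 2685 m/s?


t = x / V
= 3908 / 2685
= 1.4555 s

1.4555


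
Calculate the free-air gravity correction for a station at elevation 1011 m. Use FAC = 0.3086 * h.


FAC = 0.3086 * h
= 0.3086 * 1011
= 311.9946 mGal

311.9946


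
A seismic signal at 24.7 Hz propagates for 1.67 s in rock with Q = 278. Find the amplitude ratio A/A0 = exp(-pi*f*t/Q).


pi*f*t/Q = pi*24.7*1.67/278 = 0.466142
A/A0 = exp(-0.466142) = 0.627418

0.627418


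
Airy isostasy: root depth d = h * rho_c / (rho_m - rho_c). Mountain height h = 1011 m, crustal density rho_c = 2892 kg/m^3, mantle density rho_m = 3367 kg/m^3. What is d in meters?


rho_m - rho_c = 3367 - 2892 = 475
d = 1011 * 2892 / 475
= 2923812 / 475
= 6155.39 m

6155.39


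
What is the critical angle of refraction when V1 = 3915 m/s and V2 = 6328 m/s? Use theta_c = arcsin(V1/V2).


V1/V2 = 3915/6328 = 0.618679
theta_c = arcsin(0.618679) = 38.2197 degrees

38.2197


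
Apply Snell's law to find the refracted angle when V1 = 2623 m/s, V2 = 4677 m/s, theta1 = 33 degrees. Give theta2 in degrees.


sin(theta1) = sin(33 deg) = 0.544639
sin(theta2) = V2/V1 * sin(theta1) = 4677/2623 * 0.544639 = 0.971131
theta2 = arcsin(0.971131) = 76.1992 degrees

76.1992


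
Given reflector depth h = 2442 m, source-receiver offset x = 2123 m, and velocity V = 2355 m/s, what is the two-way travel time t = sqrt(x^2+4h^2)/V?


x^2 + 4h^2 = 2123^2 + 4*2442^2 = 4507129 + 23853456 = 28360585
sqrt(28360585) = 5325.4657
t = 5325.4657 / 2355 = 2.2613 s

2.2613


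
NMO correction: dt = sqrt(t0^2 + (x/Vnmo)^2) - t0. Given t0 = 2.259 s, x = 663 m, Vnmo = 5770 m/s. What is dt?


x/Vnmo = 663/5770 = 0.114905
(x/Vnmo)^2 = 0.013203
t0^2 = 5.103081
sqrt(5.103081 + 0.013203) = 2.26192
dt = 2.26192 - 2.259 = 0.00292

0.00292


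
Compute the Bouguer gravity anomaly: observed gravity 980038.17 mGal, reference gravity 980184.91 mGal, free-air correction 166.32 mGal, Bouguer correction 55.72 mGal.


BA = g_obs - g_ref + FAC - BC
= 980038.17 - 980184.91 + 166.32 - 55.72
= -36.14 mGal

-36.14


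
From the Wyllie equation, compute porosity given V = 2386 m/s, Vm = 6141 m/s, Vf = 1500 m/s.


1/V - 1/Vm = 1/2386 - 1/6141 = 0.00025627
1/Vf - 1/Vm = 1/1500 - 1/6141 = 0.00050383
phi = 0.00025627 / 0.00050383 = 0.5087

0.5087


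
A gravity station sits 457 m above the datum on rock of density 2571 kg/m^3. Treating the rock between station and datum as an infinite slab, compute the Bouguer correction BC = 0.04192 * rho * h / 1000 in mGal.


BC = 0.04192 * rho * h / 1000
= 0.04192 * 2571 * 457 / 1000
= 49.2538 mGal

49.2538


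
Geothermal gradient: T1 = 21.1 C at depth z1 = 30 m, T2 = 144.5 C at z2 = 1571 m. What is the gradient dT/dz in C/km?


dT = 144.5 - 21.1 = 123.4 C
dz = 1571 - 30 = 1541 m
gradient = dT/dz * 1000 = 123.4/1541 * 1000 = 80.0779 C/km

80.0779


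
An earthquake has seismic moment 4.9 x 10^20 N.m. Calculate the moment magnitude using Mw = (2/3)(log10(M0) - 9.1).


log10(M0) = log10(4.9 x 10^20) = 20.6902
Mw = 2/3 * (20.6902 - 9.1)
= 2/3 * 11.5902
= 7.73

7.73


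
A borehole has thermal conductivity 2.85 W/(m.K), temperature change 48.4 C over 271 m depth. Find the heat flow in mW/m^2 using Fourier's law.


q = k * dT / dz * 1000
= 2.85 * 48.4 / 271 * 1000
= 0.509004 * 1000
= 509.0037 mW/m^2

509.0037


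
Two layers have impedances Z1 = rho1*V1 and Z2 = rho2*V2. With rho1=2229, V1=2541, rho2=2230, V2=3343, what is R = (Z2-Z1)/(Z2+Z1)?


Z1 = 2229 * 2541 = 5663889
Z2 = 2230 * 3343 = 7454890
R = (7454890 - 5663889) / (7454890 + 5663889) = 1791001 / 13118779 = 0.1365

0.1365


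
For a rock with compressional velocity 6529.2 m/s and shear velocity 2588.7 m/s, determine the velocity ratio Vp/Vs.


Vp/Vs = 6529.2 / 2588.7
= 2.5222

2.5222


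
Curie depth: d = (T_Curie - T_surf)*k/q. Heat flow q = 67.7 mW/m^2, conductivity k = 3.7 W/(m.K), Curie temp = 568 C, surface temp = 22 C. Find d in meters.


T_Curie - T_surf = 568 - 22 = 546 C
Convert q to W/m^2: 67.7 mW/m^2 = 0.0677 W/m^2
d = 546 * 3.7 / 0.0677 = 29840.47 m

29840.47


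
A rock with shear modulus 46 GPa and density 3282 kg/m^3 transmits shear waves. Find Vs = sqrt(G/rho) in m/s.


Convert G to Pa: G = 46e9 Pa
Compute G/rho = 46e9 / 3282 = 14015843.9976
Vs = sqrt(14015843.9976) = 3743.77 m/s

3743.77


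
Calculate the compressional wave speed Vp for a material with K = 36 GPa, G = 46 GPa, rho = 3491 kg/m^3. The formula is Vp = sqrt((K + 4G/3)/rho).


First compute the effective modulus:
K + 4G/3 = 36e9 + 4*46e9/3 = 97333333333.33 Pa
Then divide by density:
97333333333.33 / 3491 = 27881218.371 Pa/(kg/m^3)
Take the square root:
Vp = sqrt(27881218.371) = 5280.27 m/s

5280.27


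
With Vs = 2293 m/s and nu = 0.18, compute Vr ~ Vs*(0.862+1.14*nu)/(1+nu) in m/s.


Numerator factor = 0.862 + 1.14*0.18 = 1.0672
Denominator = 1 + 0.18 = 1.18
Vr = 2293 * 1.0672 / 1.18 = 2073.8 m/s

2073.8


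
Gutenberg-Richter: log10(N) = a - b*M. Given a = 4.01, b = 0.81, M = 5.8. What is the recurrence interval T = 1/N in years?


log10(N) = 4.01 - 0.81*5.8 = -0.688
N = 10^-0.688 = 0.205116
T = 1/N = 1/0.205116 = 4.8753 years

4.8753


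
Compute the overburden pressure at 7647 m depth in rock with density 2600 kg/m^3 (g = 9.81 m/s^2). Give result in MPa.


P = rho * g * z / 1e6
= 2600 * 9.81 * 7647 / 1e6
= 195044382.0 / 1e6
= 195.0444 MPa

195.0444


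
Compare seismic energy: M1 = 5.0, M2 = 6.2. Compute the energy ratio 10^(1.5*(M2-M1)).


M2 - M1 = 6.2 - 5.0 = 1.2
1.5 * 1.2 = 1.8
ratio = 10^1.8 = 63.1

63.1


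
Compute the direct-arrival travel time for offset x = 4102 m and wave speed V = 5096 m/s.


t = x / V
= 4102 / 5096
= 0.8049 s

0.8049


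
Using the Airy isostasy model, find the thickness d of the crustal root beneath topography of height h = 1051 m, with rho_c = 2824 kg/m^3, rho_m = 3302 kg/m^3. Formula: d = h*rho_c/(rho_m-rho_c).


rho_m - rho_c = 3302 - 2824 = 478
d = 1051 * 2824 / 478
= 2968024 / 478
= 6209.26 m

6209.26


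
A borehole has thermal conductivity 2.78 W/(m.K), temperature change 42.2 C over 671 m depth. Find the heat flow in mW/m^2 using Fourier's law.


q = k * dT / dz * 1000
= 2.78 * 42.2 / 671 * 1000
= 0.174838 * 1000
= 174.8376 mW/m^2

174.8376


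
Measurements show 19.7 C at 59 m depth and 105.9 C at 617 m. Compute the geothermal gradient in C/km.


dT = 105.9 - 19.7 = 86.2 C
dz = 617 - 59 = 558 m
gradient = dT/dz * 1000 = 86.2/558 * 1000 = 154.4803 C/km

154.4803


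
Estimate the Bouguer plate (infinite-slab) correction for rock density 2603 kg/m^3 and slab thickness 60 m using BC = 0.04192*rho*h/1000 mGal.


BC = 0.04192 * rho * h / 1000
= 0.04192 * 2603 * 60 / 1000
= 6.5471 mGal

6.5471


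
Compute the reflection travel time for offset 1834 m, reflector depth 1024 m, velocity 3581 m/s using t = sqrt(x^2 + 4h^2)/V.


x^2 + 4h^2 = 1834^2 + 4*1024^2 = 3363556 + 4194304 = 7557860
sqrt(7557860) = 2749.1562
t = 2749.1562 / 3581 = 0.7677 s

0.7677


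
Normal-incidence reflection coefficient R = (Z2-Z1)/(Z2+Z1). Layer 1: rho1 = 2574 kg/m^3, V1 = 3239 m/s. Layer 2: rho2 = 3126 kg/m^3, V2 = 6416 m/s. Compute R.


Z1 = 2574 * 3239 = 8337186
Z2 = 3126 * 6416 = 20056416
R = (20056416 - 8337186) / (20056416 + 8337186) = 11719230 / 28393602 = 0.4127

0.4127


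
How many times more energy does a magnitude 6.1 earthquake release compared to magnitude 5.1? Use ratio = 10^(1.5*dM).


M2 - M1 = 6.1 - 5.1 = 1.0
1.5 * 1.0 = 1.5
ratio = 10^1.5 = 31.62

31.62


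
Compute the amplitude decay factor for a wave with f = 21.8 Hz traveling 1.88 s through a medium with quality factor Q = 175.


pi*f*t/Q = pi*21.8*1.88/175 = 0.735743
A/A0 = exp(-0.735743) = 0.479149

0.479149


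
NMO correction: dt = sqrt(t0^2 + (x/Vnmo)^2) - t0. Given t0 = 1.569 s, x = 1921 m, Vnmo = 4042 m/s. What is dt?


x/Vnmo = 1921/4042 = 0.47526
(x/Vnmo)^2 = 0.225872
t0^2 = 2.461761
sqrt(2.461761 + 0.225872) = 1.6394
dt = 1.6394 - 1.569 = 0.0704

0.0704


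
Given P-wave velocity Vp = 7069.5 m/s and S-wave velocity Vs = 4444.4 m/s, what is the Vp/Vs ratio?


Vp/Vs = 7069.5 / 4444.4
= 1.5907

1.5907


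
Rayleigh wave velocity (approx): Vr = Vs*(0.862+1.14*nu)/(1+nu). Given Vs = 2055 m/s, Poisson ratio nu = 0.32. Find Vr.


Numerator factor = 0.862 + 1.14*0.32 = 1.2268
Denominator = 1 + 0.32 = 1.32
Vr = 2055 * 1.2268 / 1.32 = 1909.9 m/s

1909.9


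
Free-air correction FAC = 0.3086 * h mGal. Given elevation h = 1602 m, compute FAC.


FAC = 0.3086 * h
= 0.3086 * 1602
= 494.3772 mGal

494.3772


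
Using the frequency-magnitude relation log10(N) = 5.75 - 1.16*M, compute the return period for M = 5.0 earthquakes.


log10(N) = 5.75 - 1.16*5.0 = -0.05
N = 10^-0.05 = 0.891251
T = 1/N = 1/0.891251 = 1.122 years

1.122


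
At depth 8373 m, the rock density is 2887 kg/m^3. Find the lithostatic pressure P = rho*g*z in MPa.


P = rho * g * z / 1e6
= 2887 * 9.81 * 8373 / 1e6
= 237135668.31 / 1e6
= 237.1357 MPa

237.1357


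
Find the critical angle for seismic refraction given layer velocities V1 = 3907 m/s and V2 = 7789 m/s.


V1/V2 = 3907/7789 = 0.501605
theta_c = arcsin(0.501605) = 30.1062 degrees

30.1062


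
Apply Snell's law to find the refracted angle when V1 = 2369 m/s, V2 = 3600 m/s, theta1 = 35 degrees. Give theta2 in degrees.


sin(theta1) = sin(35 deg) = 0.573576
sin(theta2) = V2/V1 * sin(theta1) = 3600/2369 * 0.573576 = 0.871623
theta2 = arcsin(0.871623) = 60.6478 degrees

60.6478


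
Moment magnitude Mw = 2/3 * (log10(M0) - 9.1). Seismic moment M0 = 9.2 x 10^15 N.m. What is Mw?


log10(M0) = log10(9.2 x 10^15) = 15.9638
Mw = 2/3 * (15.9638 - 9.1)
= 2/3 * 6.8638
= 4.58

4.58


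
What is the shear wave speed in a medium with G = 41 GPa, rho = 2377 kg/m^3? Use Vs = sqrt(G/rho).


Convert G to Pa: G = 41e9 Pa
Compute G/rho = 41e9 / 2377 = 17248632.7303
Vs = sqrt(17248632.7303) = 4153.15 m/s

4153.15


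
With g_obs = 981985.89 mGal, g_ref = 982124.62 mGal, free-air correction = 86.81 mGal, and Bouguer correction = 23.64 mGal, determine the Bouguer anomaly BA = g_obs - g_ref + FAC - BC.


BA = g_obs - g_ref + FAC - BC
= 981985.89 - 982124.62 + 86.81 - 23.64
= -75.56 mGal

-75.56


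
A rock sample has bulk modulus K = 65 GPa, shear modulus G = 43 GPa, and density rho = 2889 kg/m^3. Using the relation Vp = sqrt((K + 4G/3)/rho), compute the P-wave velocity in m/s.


First compute the effective modulus:
K + 4G/3 = 65e9 + 4*43e9/3 = 122333333333.33 Pa
Then divide by density:
122333333333.33 / 2889 = 42344525.2106 Pa/(kg/m^3)
Take the square root:
Vp = sqrt(42344525.2106) = 6507.27 m/s

6507.27


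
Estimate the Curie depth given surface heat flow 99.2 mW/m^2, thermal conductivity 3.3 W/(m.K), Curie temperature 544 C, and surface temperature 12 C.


T_Curie - T_surf = 544 - 12 = 532 C
Convert q to W/m^2: 99.2 mW/m^2 = 0.0992 W/m^2
d = 532 * 3.3 / 0.0992 = 17697.58 m

17697.58


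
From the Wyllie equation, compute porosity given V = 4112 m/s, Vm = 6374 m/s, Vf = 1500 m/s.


1/V - 1/Vm = 1/4112 - 1/6374 = 8.63e-05
1/Vf - 1/Vm = 1/1500 - 1/6374 = 0.00050978
phi = 8.63e-05 / 0.00050978 = 0.1693

0.1693


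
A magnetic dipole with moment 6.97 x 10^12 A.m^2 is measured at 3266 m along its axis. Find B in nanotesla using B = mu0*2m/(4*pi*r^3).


m = 6.97 x 10^12 = 6970000000000 A.m^2
2m = 13940000000000 A.m^2
r^3 = 3266^3 = 34837625096
B = (4pi*10^-7) * 13940000000000 / (4*pi * 34837625096) * 1e9
= 17517520.636417 / 437782508280.44 * 1e9
= 40014.2087 nT

40014.2087


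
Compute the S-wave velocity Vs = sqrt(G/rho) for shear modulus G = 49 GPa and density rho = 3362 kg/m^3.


Convert G to Pa: G = 49e9 Pa
Compute G/rho = 49e9 / 3362 = 14574657.9417
Vs = sqrt(14574657.9417) = 3817.68 m/s

3817.68


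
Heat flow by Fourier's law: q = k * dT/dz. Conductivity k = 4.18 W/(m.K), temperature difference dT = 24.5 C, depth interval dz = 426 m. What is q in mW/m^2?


q = k * dT / dz * 1000
= 4.18 * 24.5 / 426 * 1000
= 0.240399 * 1000
= 240.3991 mW/m^2

240.3991


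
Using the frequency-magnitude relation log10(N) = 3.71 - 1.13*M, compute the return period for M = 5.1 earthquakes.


log10(N) = 3.71 - 1.13*5.1 = -2.053
N = 10^-2.053 = 0.008851
T = 1/N = 1/0.008851 = 112.9796 years

112.9796


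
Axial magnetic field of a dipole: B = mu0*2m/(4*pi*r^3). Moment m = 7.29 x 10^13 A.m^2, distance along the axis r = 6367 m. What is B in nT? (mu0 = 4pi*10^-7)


m = 7.29 x 10^13 = 72900000000000 A.m^2
2m = 145800000000000 A.m^2
r^3 = 6367^3 = 258109832863
B = (4pi*10^-7) * 145800000000000 / (4*pi * 258109832863) * 1e9
= 183217683.557357 / 3243503818966.76 * 1e9
= 56487.5806 nT

56487.5806


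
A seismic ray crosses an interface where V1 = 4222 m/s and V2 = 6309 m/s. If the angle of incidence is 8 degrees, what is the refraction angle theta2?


sin(theta1) = sin(8 deg) = 0.139173
sin(theta2) = V2/V1 * sin(theta1) = 6309/4222 * 0.139173 = 0.207969
theta2 = arcsin(0.207969) = 12.0033 degrees

12.0033


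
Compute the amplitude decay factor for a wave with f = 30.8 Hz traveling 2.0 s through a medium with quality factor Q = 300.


pi*f*t/Q = pi*30.8*2.0/300 = 0.645074
A/A0 = exp(-0.645074) = 0.524624

0.524624


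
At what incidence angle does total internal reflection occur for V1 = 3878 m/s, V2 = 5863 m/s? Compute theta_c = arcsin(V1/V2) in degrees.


V1/V2 = 3878/5863 = 0.661436
theta_c = arcsin(0.661436) = 41.4095 degrees

41.4095


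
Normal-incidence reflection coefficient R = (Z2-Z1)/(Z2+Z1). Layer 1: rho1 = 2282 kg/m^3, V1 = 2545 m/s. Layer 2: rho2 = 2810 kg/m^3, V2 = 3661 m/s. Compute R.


Z1 = 2282 * 2545 = 5807690
Z2 = 2810 * 3661 = 10287410
R = (10287410 - 5807690) / (10287410 + 5807690) = 4479720 / 16095100 = 0.2783

0.2783


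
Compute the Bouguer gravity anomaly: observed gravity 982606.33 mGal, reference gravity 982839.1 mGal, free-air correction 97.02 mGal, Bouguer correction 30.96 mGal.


BA = g_obs - g_ref + FAC - BC
= 982606.33 - 982839.1 + 97.02 - 30.96
= -166.71 mGal

-166.71


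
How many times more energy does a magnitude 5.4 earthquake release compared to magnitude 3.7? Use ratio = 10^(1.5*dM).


M2 - M1 = 5.4 - 3.7 = 1.7
1.5 * 1.7 = 2.55
ratio = 10^2.55 = 354.81

354.81


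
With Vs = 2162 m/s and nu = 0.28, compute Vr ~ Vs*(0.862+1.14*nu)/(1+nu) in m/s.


Numerator factor = 0.862 + 1.14*0.28 = 1.1812
Denominator = 1 + 0.28 = 1.28
Vr = 2162 * 1.1812 / 1.28 = 1995.12 m/s

1995.12


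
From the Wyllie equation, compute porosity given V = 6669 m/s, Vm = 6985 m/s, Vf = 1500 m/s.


1/V - 1/Vm = 1/6669 - 1/6985 = 6.78e-06
1/Vf - 1/Vm = 1/1500 - 1/6985 = 0.0005235
phi = 6.78e-06 / 0.0005235 = 0.013

0.013


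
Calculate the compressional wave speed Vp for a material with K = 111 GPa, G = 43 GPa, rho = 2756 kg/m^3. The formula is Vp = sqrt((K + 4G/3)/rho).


First compute the effective modulus:
K + 4G/3 = 111e9 + 4*43e9/3 = 168333333333.33 Pa
Then divide by density:
168333333333.33 / 2756 = 61078858.2487 Pa/(kg/m^3)
Take the square root:
Vp = sqrt(61078858.2487) = 7815.3 m/s

7815.3


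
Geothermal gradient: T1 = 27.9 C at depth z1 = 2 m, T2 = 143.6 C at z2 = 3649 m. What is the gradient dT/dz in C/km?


dT = 143.6 - 27.9 = 115.7 C
dz = 3649 - 2 = 3647 m
gradient = dT/dz * 1000 = 115.7/3647 * 1000 = 31.7247 C/km

31.7247


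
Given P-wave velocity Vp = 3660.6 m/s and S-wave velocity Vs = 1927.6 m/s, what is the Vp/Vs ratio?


Vp/Vs = 3660.6 / 1927.6
= 1.899

1.899


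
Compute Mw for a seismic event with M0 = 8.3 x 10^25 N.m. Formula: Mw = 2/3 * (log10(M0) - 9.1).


log10(M0) = log10(8.3 x 10^25) = 25.9191
Mw = 2/3 * (25.9191 - 9.1)
= 2/3 * 16.8191
= 11.21

11.21


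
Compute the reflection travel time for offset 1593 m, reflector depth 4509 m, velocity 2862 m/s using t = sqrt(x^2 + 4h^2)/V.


x^2 + 4h^2 = 1593^2 + 4*4509^2 = 2537649 + 81324324 = 83861973
sqrt(83861973) = 9157.6183
t = 9157.6183 / 2862 = 3.1997 s

3.1997


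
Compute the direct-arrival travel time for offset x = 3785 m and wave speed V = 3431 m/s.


t = x / V
= 3785 / 3431
= 1.1032 s

1.1032


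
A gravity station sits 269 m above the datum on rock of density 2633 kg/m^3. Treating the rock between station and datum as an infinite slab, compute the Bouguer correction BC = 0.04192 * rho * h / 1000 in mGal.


BC = 0.04192 * rho * h / 1000
= 0.04192 * 2633 * 269 / 1000
= 29.691 mGal

29.691


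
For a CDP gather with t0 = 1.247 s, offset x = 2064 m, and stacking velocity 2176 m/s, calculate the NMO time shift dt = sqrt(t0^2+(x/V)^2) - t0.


x/Vnmo = 2064/2176 = 0.948529
(x/Vnmo)^2 = 0.899708
t0^2 = 1.555009
sqrt(1.555009 + 0.899708) = 1.566754
dt = 1.566754 - 1.247 = 0.319754

0.319754


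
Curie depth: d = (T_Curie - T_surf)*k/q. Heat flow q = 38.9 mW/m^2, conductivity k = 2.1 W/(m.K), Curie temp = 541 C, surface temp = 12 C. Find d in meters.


T_Curie - T_surf = 541 - 12 = 529 C
Convert q to W/m^2: 38.9 mW/m^2 = 0.0389 W/m^2
d = 529 * 2.1 / 0.0389 = 28557.84 m

28557.84


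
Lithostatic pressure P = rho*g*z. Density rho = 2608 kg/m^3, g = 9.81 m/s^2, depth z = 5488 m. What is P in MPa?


P = rho * g * z / 1e6
= 2608 * 9.81 * 5488 / 1e6
= 140407626.24 / 1e6
= 140.4076 MPa

140.4076


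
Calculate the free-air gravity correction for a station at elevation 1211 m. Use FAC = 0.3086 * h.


FAC = 0.3086 * h
= 0.3086 * 1211
= 373.7146 mGal

373.7146


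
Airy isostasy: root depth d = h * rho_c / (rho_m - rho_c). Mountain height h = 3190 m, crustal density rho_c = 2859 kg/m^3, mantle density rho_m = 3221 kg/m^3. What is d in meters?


rho_m - rho_c = 3221 - 2859 = 362
d = 3190 * 2859 / 362
= 9120210 / 362
= 25193.95 m

25193.95


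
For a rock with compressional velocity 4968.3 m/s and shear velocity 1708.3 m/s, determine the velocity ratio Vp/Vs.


Vp/Vs = 4968.3 / 1708.3
= 2.9083

2.9083


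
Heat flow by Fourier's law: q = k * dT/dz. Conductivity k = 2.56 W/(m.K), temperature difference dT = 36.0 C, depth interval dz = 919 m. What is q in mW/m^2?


q = k * dT / dz * 1000
= 2.56 * 36.0 / 919 * 1000
= 0.100283 * 1000
= 100.2829 mW/m^2

100.2829


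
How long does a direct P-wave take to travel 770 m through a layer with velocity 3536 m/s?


t = x / V
= 770 / 3536
= 0.2178 s

0.2178


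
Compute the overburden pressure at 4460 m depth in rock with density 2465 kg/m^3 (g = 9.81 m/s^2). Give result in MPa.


P = rho * g * z / 1e6
= 2465 * 9.81 * 4460 / 1e6
= 107850159.0 / 1e6
= 107.8502 MPa

107.8502


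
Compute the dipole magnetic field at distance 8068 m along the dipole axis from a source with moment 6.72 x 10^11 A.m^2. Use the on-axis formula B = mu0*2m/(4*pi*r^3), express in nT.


m = 6.72 x 10^11 = 672000000000 A.m^2
2m = 1344000000000 A.m^2
r^3 = 8068^3 = 525167290432
B = (4pi*10^-7) * 1344000000000 / (4*pi * 525167290432) * 1e9
= 1688920.21057 / 6599446806107.31 * 1e9
= 255.9185 nT

255.9185


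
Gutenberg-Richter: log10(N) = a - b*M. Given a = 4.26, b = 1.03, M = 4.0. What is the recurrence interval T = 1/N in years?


log10(N) = 4.26 - 1.03*4.0 = 0.14
N = 10^0.14 = 1.380384
T = 1/N = 1/1.380384 = 0.7244 years

0.7244


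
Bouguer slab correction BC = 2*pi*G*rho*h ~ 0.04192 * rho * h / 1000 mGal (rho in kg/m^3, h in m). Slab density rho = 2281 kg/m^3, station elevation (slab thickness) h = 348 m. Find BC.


BC = 0.04192 * rho * h / 1000
= 0.04192 * 2281 * 348 / 1000
= 33.2756 mGal

33.2756
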